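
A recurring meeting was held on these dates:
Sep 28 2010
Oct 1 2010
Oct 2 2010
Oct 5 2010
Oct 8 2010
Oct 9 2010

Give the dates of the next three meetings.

Oct 12 2010, Oct 15 2010, Oct 16 2010

Gaps: 3, 1, 3, 3, 1 days — not constant, but cyclic with period 3.
The events fall on every Tuesday, Friday and Saturday.
The following Tuesday is Oct 12 2010.
Next Friday: Oct 15 2010.
The following Saturday is Oct 16 2010.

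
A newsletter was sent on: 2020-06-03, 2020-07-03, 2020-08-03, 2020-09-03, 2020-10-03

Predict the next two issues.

Each date is the 3rd; the gaps (30, 31, 31, 30) track the month lengths.
The rule is the 3rd of each month.
November 2020: 2020-11-03.
Next: December 2020 → 2020-12-03.

2020-11-03, 2020-12-03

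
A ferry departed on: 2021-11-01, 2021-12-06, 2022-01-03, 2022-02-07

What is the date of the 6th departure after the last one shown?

2022-08-01

These are Mondays at 28- or 35-day spacing (35, 28, 35).
The pattern: 1st Monday of the month.
1st Monday of March 2022: 2022-03-07.
1st Monday of April 2022: 2022-04-04.
May 2022 — 1st Monday is 2022-05-02.
1st Monday of June 2022: 2022-06-06.
July 2022 — 1st Monday is 2022-07-04.
1st Monday of August 2022: 2022-08-01.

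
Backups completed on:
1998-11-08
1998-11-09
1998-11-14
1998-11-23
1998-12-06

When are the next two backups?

1998-12-23, 1999-01-13

The spacing grows by 4 each time: 1, 5, 9, 13 days.
Next gap: 17 days. 1998-12-06 + 17 days = 1998-12-23.
Next gap: 21 days. 1998-12-23 + 21 days = 1999-01-13.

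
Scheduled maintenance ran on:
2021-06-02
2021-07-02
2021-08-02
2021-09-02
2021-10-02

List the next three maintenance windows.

2021-11-02, 2021-12-02, 2022-01-02

Each date is the 2nd; the gaps (30, 31, 31, 30) track the month lengths.
The rule is the 2nd of each month.
Next: November 2021 → 2021-11-02.
Next: December 2021 → 2021-12-02.
Next: January 2022 → 2022-01-02.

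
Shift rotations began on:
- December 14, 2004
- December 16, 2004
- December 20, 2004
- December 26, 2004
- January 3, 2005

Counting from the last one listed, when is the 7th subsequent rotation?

April 25, 2005

Gaps: 2, 4, 6, 8 days — each gap is 2 larger than the previous one.
Next gap: 10 days. January 3, 2005 + 10 days = January 13, 2005.
Next gap: 12 days. January 13, 2005 + 12 days = January 25, 2005.
Next gap: 14 days. January 25, 2005 + 14 days = February 8, 2005.
Next gap: 16 days. February 8, 2005 + 16 days = February 24, 2005.
Next gap: 18 days. February 24, 2005 + 18 days = March 14, 2005.
Next gap: 20 days. March 14, 2005 + 20 days = April 3, 2005.
Next gap: 22 days. April 3, 2005 + 22 days = April 25, 2005.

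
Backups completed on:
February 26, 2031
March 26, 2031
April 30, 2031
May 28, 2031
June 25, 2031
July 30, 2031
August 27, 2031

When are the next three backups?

Every date is a Wednesday; gaps 28, 35, 28, 28, 35, 28 days.
Each is the last Wednesday of its month (at least one falls on the 29th or later, ruling out '4th Wednesday').
September 2031 ends with Wednesday September 24, 2031.
Last Wednesday of October 2031: October 29, 2031.
Last Wednesday of November 2031: November 26, 2031.

September 24, 2031; October 29, 2031; November 26, 2031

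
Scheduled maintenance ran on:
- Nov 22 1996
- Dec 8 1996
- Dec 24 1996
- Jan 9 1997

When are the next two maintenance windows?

Jan 25 1997, Feb 10 1997

Every event comes 16 days after the last (16, 16, 16).
Jan 9 1997 + 16 days = Jan 25 1997.
Jan 25 1997 + 16 days = Feb 10 1997.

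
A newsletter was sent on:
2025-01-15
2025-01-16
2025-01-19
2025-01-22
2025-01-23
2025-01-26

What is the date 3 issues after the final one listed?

The gap pattern 1, 3, 3, 1, 3 repeats every 3 events.
These are the Wednesdays, Thursdays and Sundays of each week.
Next Wednesday: 2025-01-29.
The following Thursday is 2025-01-30.
The following Sunday is 2025-02-02.

2025-02-02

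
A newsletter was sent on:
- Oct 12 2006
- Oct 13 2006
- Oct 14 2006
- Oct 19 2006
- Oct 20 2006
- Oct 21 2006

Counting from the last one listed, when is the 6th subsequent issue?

Nov 4 2006

The gap pattern 1, 1, 5, 1, 1 repeats every 3 events.
These are the Thursdays, Fridays and Saturdays of each week.
The following Thursday is Oct 26 2006.
Next Friday: Oct 27 2006.
The following Saturday is Oct 28 2006.
The following Thursday is Nov 2 2006.
The following Friday is Nov 3 2006.
Next Saturday: Nov 4 2006.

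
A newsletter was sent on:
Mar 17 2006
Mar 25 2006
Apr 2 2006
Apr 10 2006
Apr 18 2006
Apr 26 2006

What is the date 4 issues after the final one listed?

May 28 2006

Every event comes 8 days after the last (8, 8, 8, 8, 8).
Apr 26 2006 + 8 days = May 4 2006.
May 4 2006 + 8 days = May 12 2006.
May 12 2006 + 8 days = May 20 2006.
May 20 2006 + 8 days = May 28 2006.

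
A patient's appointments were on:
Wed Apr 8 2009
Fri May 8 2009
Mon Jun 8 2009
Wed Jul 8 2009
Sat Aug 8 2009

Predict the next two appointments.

Gaps: 30, 31, 30, 31 days — not constant. Every event is on the 8th of the month.
Pattern: the 8th of each month.
Next: September 2009 → Tue Sep 8 2009.
Next: October 2009 → Thu Oct 8 2009.

Tue Sep 8 2009, Thu Oct 8 2009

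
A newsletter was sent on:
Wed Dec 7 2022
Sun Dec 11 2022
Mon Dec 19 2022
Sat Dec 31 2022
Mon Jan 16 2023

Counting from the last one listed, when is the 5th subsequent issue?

The spacing grows by 4 each time: 4, 8, 12, 16 days.
Next gap: 20 days. Mon Jan 16 2023 + 20 days = Sun Feb 5 2023.
Next gap: 24 days. Sun Feb 5 2023 + 24 days = Wed Mar 1 2023.
Next gap: 28 days. Wed Mar 1 2023 + 28 days = Wed Mar 29 2023.
Next gap: 32 days. Wed Mar 29 2023 + 32 days = Sun Apr 30 2023.
Next gap: 36 days. Sun Apr 30 2023 + 36 days = Mon Jun 5 2023.

Mon Jun 5 2023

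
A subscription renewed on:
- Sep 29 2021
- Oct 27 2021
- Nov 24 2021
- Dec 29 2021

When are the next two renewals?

Every date is a Wednesday; gaps 28, 28, 35 days.
Each is the last Wednesday of its month (at least one falls on the 29th or later, ruling out '4th Wednesday').
January 2022 ends with Wednesday Jan 26 2022.
February 2022 ends with Wednesday Feb 23 2022.

Jan 26 2022, Feb 23 2022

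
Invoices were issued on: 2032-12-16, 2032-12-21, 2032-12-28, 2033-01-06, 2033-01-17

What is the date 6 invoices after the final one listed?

2033-05-05

The spacing grows by 2 each time: 5, 7, 9, 11 days.
Next gap: 13 days. 2033-01-17 + 13 days = 2033-01-30.
Next gap: 15 days. 2033-01-30 + 15 days = 2033-02-14.
Next gap: 17 days. 2033-02-14 + 17 days = 2033-03-03.
Next gap: 19 days. 2033-03-03 + 19 days = 2033-03-22.
Next gap: 21 days. 2033-03-22 + 21 days = 2033-04-12.
Next gap: 23 days. 2033-04-12 + 23 days = 2033-05-05.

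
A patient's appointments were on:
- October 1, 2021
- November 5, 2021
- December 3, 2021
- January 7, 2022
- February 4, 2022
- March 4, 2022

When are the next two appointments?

These are Fridays at 28- or 35-day spacing (35, 28, 35, 28, 28).
The pattern: 1st Friday of the month.
1st Friday of April 2022: April 1, 2022.
1st Friday of May 2022: May 6, 2022.

April 1, 2022; May 6, 2022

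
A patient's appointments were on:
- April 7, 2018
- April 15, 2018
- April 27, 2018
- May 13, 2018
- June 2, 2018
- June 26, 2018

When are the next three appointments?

July 24, 2018; August 25, 2018; September 30, 2018

Intervals are 8, 12, 16, 20, 24 days — an arithmetic progression with common difference 4.
Next gap: 28 days. June 26, 2018 + 28 days = July 24, 2018.
Next gap: 32 days. July 24, 2018 + 32 days = August 25, 2018.
Next gap: 36 days. August 25, 2018 + 36 days = September 30, 2018.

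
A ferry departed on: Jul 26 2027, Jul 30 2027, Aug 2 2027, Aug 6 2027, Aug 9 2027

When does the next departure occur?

Aug 13 2027

Every event lands on a Monday or Friday (gaps cycle 4, 3, 4, 3).
So the schedule is: every Monday and Friday.
Next Friday: Aug 13 2027.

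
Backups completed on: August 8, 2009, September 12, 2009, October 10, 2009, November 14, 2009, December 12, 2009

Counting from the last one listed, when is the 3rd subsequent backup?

Gaps: 35, 28, 35, 28 days — a mix of 28 and 35. Every date is a Saturday.
Each is the 2nd Saturday of its month.
2nd Saturday of January 2010: January 9, 2010.
2nd Saturday of February 2010: February 13, 2010.
March 2010 — 2nd Saturday is March 13, 2010.

March 13, 2010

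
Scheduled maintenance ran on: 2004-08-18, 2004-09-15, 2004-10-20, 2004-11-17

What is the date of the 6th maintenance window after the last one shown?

2005-05-18

These are Wednesdays at 28- or 35-day spacing (28, 35, 28).
The pattern: 3rd Wednesday of the month.
3rd Wednesday of December 2004: 2004-12-15.
3rd Wednesday of January 2005: 2005-01-19.
3rd Wednesday of February 2005: 2005-02-16.
March 2005 — 3rd Wednesday is 2005-03-16.
3rd Wednesday of April 2005: 2005-04-20.
3rd Wednesday of May 2005: 2005-05-18.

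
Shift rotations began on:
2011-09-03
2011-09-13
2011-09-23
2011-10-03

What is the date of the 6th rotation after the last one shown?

2011-12-02

The spacing is 10, 10, 10 days — always 10 days.
2011-10-03 + 10 days = 2011-10-13.
2011-10-13 + 10 days = 2011-10-23.
2011-10-23 + 10 days = 2011-11-02.
2011-11-02 + 10 days = 2011-11-12.
2011-11-12 + 10 days = 2011-11-22.
2011-11-22 + 10 days = 2011-12-02.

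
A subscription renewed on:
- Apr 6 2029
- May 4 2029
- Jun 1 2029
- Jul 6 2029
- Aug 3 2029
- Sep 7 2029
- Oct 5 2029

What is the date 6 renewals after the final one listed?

Apr 5 2030

All dates are Fridays, 28, 28, 35, 28, 35, 28 days apart.
Specifically, the 1st Friday of each month.
1st Friday of November 2029: Nov 2 2029.
December 2029 — 1st Friday is Dec 7 2029.
January 2030 — 1st Friday is Jan 4 2030.
1st Friday of February 2030: Feb 1 2030.
1st Friday of March 2030: Mar 1 2030.
1st Friday of April 2030: Apr 5 2030.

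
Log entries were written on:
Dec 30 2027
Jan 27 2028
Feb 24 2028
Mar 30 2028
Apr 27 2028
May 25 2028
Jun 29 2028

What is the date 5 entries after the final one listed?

Every date is a Thursday; gaps 28, 28, 35, 28, 28, 35 days.
Each is the last Thursday of its month (at least one falls on the 29th or later, ruling out '4th Thursday').
Last Thursday of July 2028: Jul 27 2028.
Last Thursday of August 2028: Aug 31 2028.
Last Thursday of September 2028: Sep 28 2028.
Last Thursday of October 2028: Oct 26 2028.
November 2028 ends with Thursday Nov 30 2028.

Nov 30 2028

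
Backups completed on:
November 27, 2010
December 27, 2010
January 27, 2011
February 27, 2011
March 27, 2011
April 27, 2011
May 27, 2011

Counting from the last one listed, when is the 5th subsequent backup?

Gaps: 30, 31, 31, 28, 31, 30 days — not constant. Every event is on the 27th of the month.
Pattern: the 27th of each month.
June 2011: June 27, 2011.
July 2011: July 27, 2011.
August 2011: August 27, 2011.
Next: September 2011 → September 27, 2011.
October 2011: October 27, 2011.

October 27, 2011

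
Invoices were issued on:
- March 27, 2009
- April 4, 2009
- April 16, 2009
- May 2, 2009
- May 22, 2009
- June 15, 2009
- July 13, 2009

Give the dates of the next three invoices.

Intervals are 8, 12, 16, 20, 24, 28 days — an arithmetic progression with common difference 4.
Next gap: 32 days. July 13, 2009 + 32 days = August 14, 2009.
Next gap: 36 days. August 14, 2009 + 36 days = September 19, 2009.
Next gap: 40 days. September 19, 2009 + 40 days = October 29, 2009.

August 14, 2009; September 19, 2009; October 29, 2009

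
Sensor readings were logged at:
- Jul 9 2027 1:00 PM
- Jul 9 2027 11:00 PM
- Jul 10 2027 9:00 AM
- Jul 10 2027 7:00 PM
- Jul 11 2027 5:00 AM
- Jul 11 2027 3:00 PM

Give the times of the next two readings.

Gaps: 10, 10, 10, 10, 10 hours — each event is 10 hours after the previous one.
Jul 11 2027 3:00 PM + 10 h = Jul 12 2027 1:00 AM.
Jul 12 2027 1:00 AM + 10 h = Jul 12 2027 11:00 AM.

Jul 12 2027 1:00 AM, Jul 12 2027 11:00 AM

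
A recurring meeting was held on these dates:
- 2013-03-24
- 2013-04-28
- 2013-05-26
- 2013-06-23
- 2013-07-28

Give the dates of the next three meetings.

All dates are Sundays, 35, 28, 28, 35 days apart.
Specifically, the 4th Sunday of each month.
4th Sunday of August 2013: 2013-08-25.
September 2013 — 4th Sunday is 2013-09-22.
4th Sunday of October 2013: 2013-10-27.

2013-08-25, 2013-09-22, 2013-10-27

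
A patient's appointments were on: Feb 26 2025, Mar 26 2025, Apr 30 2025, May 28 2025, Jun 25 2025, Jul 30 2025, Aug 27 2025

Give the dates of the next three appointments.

Sep 24 2025, Oct 29 2025, Nov 26 2025

These are Wednesdays with 28, 35, 28, 28, 35, 28-day gaps.
Each is the final Wednesday of its month — Apr 30 2025 is past the 28th, so '4th Wednesday' doesn't fit.
September 2025 ends with Wednesday Sep 24 2025.
Last Wednesday of October 2025: Oct 29 2025.
November 2025 ends with Wednesday Nov 26 2025.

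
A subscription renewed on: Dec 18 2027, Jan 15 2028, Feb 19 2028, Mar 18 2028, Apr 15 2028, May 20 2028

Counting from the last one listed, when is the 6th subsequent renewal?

Nov 18 2028

Gaps: 28, 35, 28, 28, 35 days — a mix of 28 and 35. Every date is a Saturday.
Each is the 3rd Saturday of its month.
June 2028 — 3rd Saturday is Jun 17 2028.
July 2028 — 3rd Saturday is Jul 15 2028.
August 2028 — 3rd Saturday is Aug 19 2028.
September 2028 — 3rd Saturday is Sep 16 2028.
October 2028 — 3rd Saturday is Oct 21 2028.
November 2028 — 3rd Saturday is Nov 18 2028.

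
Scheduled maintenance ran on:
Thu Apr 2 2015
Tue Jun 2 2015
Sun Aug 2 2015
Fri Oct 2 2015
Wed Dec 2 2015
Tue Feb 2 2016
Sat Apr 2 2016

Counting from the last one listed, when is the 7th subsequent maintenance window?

Each date is the 2nd; the gaps (61, 61, 61, 61, 62, 60) track the month lengths.
The rule is the 2nd of every 2 months.
Next: June 2016 → Thu Jun 2 2016.
Next: August 2016 → Tue Aug 2 2016.
Next: October 2016 → Sun Oct 2 2016.
December 2016: Fri Dec 2 2016.
February 2017: Thu Feb 2 2017.
April 2017: Sun Apr 2 2017.
June 2017: Fri Jun 2 2017.

Fri Jun 2 2017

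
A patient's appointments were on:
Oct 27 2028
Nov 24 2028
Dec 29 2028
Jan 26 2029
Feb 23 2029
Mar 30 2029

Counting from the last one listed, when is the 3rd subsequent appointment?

These are Fridays with 28, 35, 28, 28, 35-day gaps.
Each is the final Friday of its month — Dec 29 2028 is past the 28th, so '4th Friday' doesn't fit.
Last Friday of April 2029: Apr 27 2029.
Last Friday of May 2029: May 25 2029.
June 2029 ends with Friday Jun 29 2029.

Jun 29 2029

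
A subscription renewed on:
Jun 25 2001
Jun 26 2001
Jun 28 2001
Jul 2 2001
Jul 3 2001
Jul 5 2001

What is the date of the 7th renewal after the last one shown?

Every event lands on a Monday or Tuesday or Thursday (gaps cycle 1, 2, 4, 1, 2).
So the schedule is: every Monday, Tuesday and Thursday.
The following Monday is Jul 9 2001.
The following Tuesday is Jul 10 2001.
The following Thursday is Jul 12 2001.
The following Monday is Jul 16 2001.
Next Tuesday: Jul 17 2001.
The following Thursday is Jul 19 2001.
Next Monday: Jul 23 2001.

Jul 23 2001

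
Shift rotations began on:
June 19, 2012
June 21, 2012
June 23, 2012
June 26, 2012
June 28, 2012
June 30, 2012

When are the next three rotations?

July 3, 2012; July 5, 2012; July 7, 2012

Gaps: 2, 2, 3, 2, 2 days — not constant, but cyclic with period 3.
The events fall on every Tuesday, Thursday and Saturday.
Next Tuesday: July 3, 2012.
The following Thursday is July 5, 2012.
The following Saturday is July 7, 2012.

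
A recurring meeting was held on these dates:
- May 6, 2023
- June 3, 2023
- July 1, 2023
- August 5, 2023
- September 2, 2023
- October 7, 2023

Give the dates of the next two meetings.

All dates are Saturdays, 28, 28, 35, 28, 35 days apart.
Specifically, the 1st Saturday of each month.
November 2023 — 1st Saturday is November 4, 2023.
1st Saturday of December 2023: December 2, 2023.

November 4, 2023; December 2, 2023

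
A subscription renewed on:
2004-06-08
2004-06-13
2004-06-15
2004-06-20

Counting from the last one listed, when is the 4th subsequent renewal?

2004-07-04

Every event lands on a Tuesday or Sunday (gaps cycle 5, 2, 5).
So the schedule is: every Tuesday and Sunday.
The following Tuesday is 2004-06-22.
The following Sunday is 2004-06-27.
Next Tuesday: 2004-06-29.
The following Sunday is 2004-07-04.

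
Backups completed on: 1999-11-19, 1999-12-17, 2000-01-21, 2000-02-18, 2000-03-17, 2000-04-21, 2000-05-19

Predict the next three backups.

Gaps: 28, 35, 28, 28, 35, 28 days — a mix of 28 and 35. Every date is a Friday.
Each is the 3rd Friday of its month.
3rd Friday of June 2000: 2000-06-16.
July 2000 — 3rd Friday is 2000-07-21.
August 2000 — 3rd Friday is 2000-08-18.

2000-06-16, 2000-07-21, 2000-08-18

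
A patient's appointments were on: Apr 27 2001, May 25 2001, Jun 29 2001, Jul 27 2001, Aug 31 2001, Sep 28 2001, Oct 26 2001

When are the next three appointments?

Every date is a Friday; gaps 28, 35, 28, 35, 28, 28 days.
Each is the last Friday of its month (at least one falls on the 29th or later, ruling out '4th Friday').
November 2001 ends with Friday Nov 30 2001.
Last Friday of December 2001: Dec 28 2001.
Last Friday of January 2002: Jan 25 2002.

Nov 30 2001, Dec 28 2001, Jan 25 2002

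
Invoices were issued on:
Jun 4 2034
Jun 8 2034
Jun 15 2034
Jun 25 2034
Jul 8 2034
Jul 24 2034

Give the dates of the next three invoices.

The spacing grows by 3 each time: 4, 7, 10, 13, 16 days.
Next gap: 19 days. Jul 24 2034 + 19 days = Aug 12 2034.
Next gap: 22 days. Aug 12 2034 + 22 days = Sep 3 2034.
Next gap: 25 days. Sep 3 2034 + 25 days = Sep 28 2034.

Aug 12 2034, Sep 3 2034, Sep 28 2034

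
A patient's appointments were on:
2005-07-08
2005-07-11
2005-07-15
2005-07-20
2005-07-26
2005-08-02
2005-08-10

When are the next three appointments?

2005-08-19, 2005-08-29, 2005-09-09

Intervals are 3, 4, 5, 6, 7, 8 days — an arithmetic progression with common difference 1.
Next gap: 9 days. 2005-08-10 + 9 days = 2005-08-19.
Next gap: 10 days. 2005-08-19 + 10 days = 2005-08-29.
Next gap: 11 days. 2005-08-29 + 11 days = 2005-09-09.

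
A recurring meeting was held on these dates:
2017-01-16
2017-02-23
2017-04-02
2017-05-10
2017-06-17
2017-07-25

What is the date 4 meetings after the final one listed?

2017-12-24

Gaps between consecutive events: 38, 38, 38, 38, 38 days — a constant 38-day interval.
2017-07-25 + 38 days = 2017-09-01.
2017-09-01 + 38 days = 2017-10-09.
2017-10-09 + 38 days = 2017-11-16.
2017-11-16 + 38 days = 2017-12-24.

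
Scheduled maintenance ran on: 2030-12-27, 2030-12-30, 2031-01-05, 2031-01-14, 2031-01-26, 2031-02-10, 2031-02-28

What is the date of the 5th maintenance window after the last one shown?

2031-07-13

Gaps: 3, 6, 9, 12, 15, 18 days — each gap is 3 larger than the previous one.
Next gap: 21 days. 2031-02-28 + 21 days = 2031-03-21.
Next gap: 24 days. 2031-03-21 + 24 days = 2031-04-14.
Next gap: 27 days. 2031-04-14 + 27 days = 2031-05-11.
Next gap: 30 days. 2031-05-11 + 30 days = 2031-06-10.
Next gap: 33 days. 2031-06-10 + 33 days = 2031-07-13.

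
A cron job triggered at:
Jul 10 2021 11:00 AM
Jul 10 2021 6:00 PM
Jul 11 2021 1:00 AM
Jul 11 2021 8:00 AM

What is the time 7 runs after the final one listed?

Jul 13 2021 9:00 AM

Gaps: 7, 7, 7 hours — each event is 7 hours after the previous one.
Jul 11 2021 8:00 AM + 7 h = Jul 11 2021 3:00 PM.
Jul 11 2021 3:00 PM + 7 h = Jul 11 2021 10:00 PM.
Jul 11 2021 10:00 PM + 7 h = Jul 12 2021 5:00 AM.
Jul 12 2021 5:00 AM + 7 h = Jul 12 2021 12:00 PM.
Jul 12 2021 12:00 PM + 7 h = Jul 12 2021 7:00 PM.
Jul 12 2021 7:00 PM + 7 h = Jul 13 2021 2:00 AM.
Jul 13 2021 2:00 AM + 7 h = Jul 13 2021 9:00 AM.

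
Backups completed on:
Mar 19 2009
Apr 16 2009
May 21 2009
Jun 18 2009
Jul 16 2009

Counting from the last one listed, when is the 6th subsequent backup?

Jan 21 2010

These are Thursdays at 28- or 35-day spacing (28, 35, 28, 28).
The pattern: 3rd Thursday of the month.
August 2009 — 3rd Thursday is Aug 20 2009.
September 2009 — 3rd Thursday is Sep 17 2009.
3rd Thursday of October 2009: Oct 15 2009.
November 2009 — 3rd Thursday is Nov 19 2009.
December 2009 — 3rd Thursday is Dec 17 2009.
January 2010 — 3rd Thursday is Jan 21 2010.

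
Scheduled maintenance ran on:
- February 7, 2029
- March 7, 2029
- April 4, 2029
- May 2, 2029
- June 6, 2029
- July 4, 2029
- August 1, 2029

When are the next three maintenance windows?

September 5, 2029; October 3, 2029; November 7, 2029

Gaps: 28, 28, 28, 35, 28, 28 days — a mix of 28 and 35. Every date is a Wednesday.
Each is the 1st Wednesday of its month.
1st Wednesday of September 2029: September 5, 2029.
1st Wednesday of October 2029: October 3, 2029.
November 2029 — 1st Wednesday is November 7, 2029.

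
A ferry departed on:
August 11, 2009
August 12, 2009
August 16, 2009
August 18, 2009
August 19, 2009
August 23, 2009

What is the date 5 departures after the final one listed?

September 2, 2009

The gap pattern 1, 4, 2, 1, 4 repeats every 3 events.
These are the Tuesdays, Wednesdays and Sundays of each week.
Next Tuesday: August 25, 2009.
The following Wednesday is August 26, 2009.
The following Sunday is August 30, 2009.
Next Tuesday: September 1, 2009.
The following Wednesday is September 2, 2009.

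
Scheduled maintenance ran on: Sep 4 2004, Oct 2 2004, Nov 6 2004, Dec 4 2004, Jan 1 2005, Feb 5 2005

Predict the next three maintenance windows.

Gaps: 28, 35, 28, 28, 35 days — a mix of 28 and 35. Every date is a Saturday.
Each is the 1st Saturday of its month.
1st Saturday of March 2005: Mar 5 2005.
April 2005 — 1st Saturday is Apr 2 2005.
1st Saturday of May 2005: May 7 2005.

Mar 5 2005, Apr 2 2005, May 7 2005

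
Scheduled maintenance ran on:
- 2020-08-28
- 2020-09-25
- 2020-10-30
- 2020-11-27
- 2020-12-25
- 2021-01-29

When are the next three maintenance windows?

2021-02-26, 2021-03-26, 2021-04-30

All Fridays; the gaps (28, 35, 28, 28, 35) vary with month length.
This is the last Friday of each month.
February 2021 ends with Friday 2021-02-26.
March 2021 ends with Friday 2021-03-26.
Last Friday of April 2021: 2021-04-30.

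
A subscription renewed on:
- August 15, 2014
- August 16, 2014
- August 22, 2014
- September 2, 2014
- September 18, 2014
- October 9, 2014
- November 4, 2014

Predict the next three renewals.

Intervals are 1, 6, 11, 16, 21, 26 days — an arithmetic progression with common difference 5.
Next gap: 31 days. November 4, 2014 + 31 days = December 5, 2014.
Next gap: 36 days. December 5, 2014 + 36 days = January 10, 2015.
Next gap: 41 days. January 10, 2015 + 41 days = February 20, 2015.

December 5, 2014; January 10, 2015; February 20, 2015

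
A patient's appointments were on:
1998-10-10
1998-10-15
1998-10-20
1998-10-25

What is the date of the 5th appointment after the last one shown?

1998-11-19

The spacing is 5, 5, 5 days — always 5 days.
1998-10-25 + 5 days = 1998-10-30.
1998-10-30 + 5 days = 1998-11-04.
1998-11-04 + 5 days = 1998-11-09.
1998-11-09 + 5 days = 1998-11-14.
1998-11-14 + 5 days = 1998-11-19.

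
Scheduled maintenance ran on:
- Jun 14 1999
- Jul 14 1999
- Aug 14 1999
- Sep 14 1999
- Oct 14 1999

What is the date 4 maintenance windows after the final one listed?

Gaps: 30, 31, 31, 30 days — not constant. Every event is on the 14th of the month.
Pattern: the 14th of each month.
Next: November 1999 → Nov 14 1999.
December 1999: Dec 14 1999.
January 2000: Jan 14 2000.
Next: February 2000 → Feb 14 2000.

Feb 14 2000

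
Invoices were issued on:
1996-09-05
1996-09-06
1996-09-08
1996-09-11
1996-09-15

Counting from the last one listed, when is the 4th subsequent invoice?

1996-10-11

Gaps: 1, 2, 3, 4 days — each gap is 1 larger than the previous one.
Next gap: 5 days. 1996-09-15 + 5 days = 1996-09-20.
Next gap: 6 days. 1996-09-20 + 6 days = 1996-09-26.
Next gap: 7 days. 1996-09-26 + 7 days = 1996-10-03.
Next gap: 8 days. 1996-10-03 + 8 days = 1996-10-11.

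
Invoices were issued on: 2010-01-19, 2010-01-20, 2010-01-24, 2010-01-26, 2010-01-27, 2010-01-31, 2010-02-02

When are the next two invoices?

Every event lands on a Tuesday or Wednesday or Sunday (gaps cycle 1, 4, 2, 1, 4, 2).
So the schedule is: every Tuesday, Wednesday and Sunday.
Next Wednesday: 2010-02-03.
Next Sunday: 2010-02-07.

2010-02-03, 2010-02-07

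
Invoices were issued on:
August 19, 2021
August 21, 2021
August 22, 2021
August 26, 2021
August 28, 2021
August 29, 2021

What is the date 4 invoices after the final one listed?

September 9, 2021

Every event lands on a Thursday or Saturday or Sunday (gaps cycle 2, 1, 4, 2, 1).
So the schedule is: every Thursday, Saturday and Sunday.
Next Thursday: September 2, 2021.
Next Saturday: September 4, 2021.
The following Sunday is September 5, 2021.
Next Thursday: September 9, 2021.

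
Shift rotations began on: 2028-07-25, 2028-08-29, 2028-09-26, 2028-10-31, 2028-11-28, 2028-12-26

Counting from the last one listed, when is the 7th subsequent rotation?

These are Tuesdays with 35, 28, 35, 28, 28-day gaps.
Each is the final Tuesday of its month — 2028-08-29 is past the 28th, so '4th Tuesday' doesn't fit.
January 2029 ends with Tuesday 2029-01-30.
February 2029 ends with Tuesday 2029-02-27.
Last Tuesday of March 2029: 2029-03-27.
April 2029 ends with Tuesday 2029-04-24.
May 2029 ends with Tuesday 2029-05-29.
June 2029 ends with Tuesday 2029-06-26.
July 2029 ends with Tuesday 2029-07-31.

2029-07-31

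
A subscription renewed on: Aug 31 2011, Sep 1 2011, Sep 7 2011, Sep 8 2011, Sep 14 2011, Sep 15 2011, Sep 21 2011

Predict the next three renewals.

Sep 22 2011, Sep 28 2011, Sep 29 2011

Every event lands on a Wednesday or Thursday (gaps cycle 1, 6, 1, 6, 1, 6).
So the schedule is: every Wednesday and Thursday.
Next Thursday: Sep 22 2011.
The following Wednesday is Sep 28 2011.
The following Thursday is Sep 29 2011.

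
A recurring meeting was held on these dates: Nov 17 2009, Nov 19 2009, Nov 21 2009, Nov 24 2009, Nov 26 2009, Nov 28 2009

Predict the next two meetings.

Dec 1 2009, Dec 3 2009

The gap pattern 2, 2, 3, 2, 2 repeats every 3 events.
These are the Tuesdays, Thursdays and Saturdays of each week.
The following Tuesday is Dec 1 2009.
Next Thursday: Dec 3 2009.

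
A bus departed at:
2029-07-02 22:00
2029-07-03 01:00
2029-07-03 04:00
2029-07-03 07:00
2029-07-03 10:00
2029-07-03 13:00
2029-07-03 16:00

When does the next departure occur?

Spacing: 3, 3, 3, 3, 3, 3 h — constant 3 h.
2029-07-03 16:00 + 3 h = 2029-07-03 19:00.

2029-07-03 19:00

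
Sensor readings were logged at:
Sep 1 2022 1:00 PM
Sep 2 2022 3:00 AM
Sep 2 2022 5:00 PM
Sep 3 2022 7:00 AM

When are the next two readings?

Sep 3 2022 9:00 PM, Sep 4 2022 11:00 AM

Spacing: 14, 14, 14 h — constant 14 h.
Sep 3 2022 7:00 AM + 14 h = Sep 3 2022 9:00 PM.
Sep 3 2022 9:00 PM + 14 h = Sep 4 2022 11:00 AM.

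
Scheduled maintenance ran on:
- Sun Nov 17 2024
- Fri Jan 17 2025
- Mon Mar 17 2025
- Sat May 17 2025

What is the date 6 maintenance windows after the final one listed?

Each date is the 17th; the gaps (61, 59, 61) track the month lengths.
The rule is the 17th of every 2 months.
July 2025: Thu Jul 17 2025.
September 2025: Wed Sep 17 2025.
November 2025: Mon Nov 17 2025.
January 2026: Sat Jan 17 2026.
March 2026: Tue Mar 17 2026.
May 2026: Sun May 17 2026.

Sun May 17 2026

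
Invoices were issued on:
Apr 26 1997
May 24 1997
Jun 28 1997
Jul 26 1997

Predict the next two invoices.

Aug 23 1997, Sep 27 1997

All dates are Saturdays, 28, 35, 28 days apart.
Specifically, the 4th Saturday of each month.
August 1997 — 4th Saturday is Aug 23 1997.
4th Saturday of September 1997: Sep 27 1997.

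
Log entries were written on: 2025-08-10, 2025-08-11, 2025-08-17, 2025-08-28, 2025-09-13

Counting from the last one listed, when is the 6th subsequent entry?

The spacing grows by 5 each time: 1, 6, 11, 16 days.
Next gap: 21 days. 2025-09-13 + 21 days = 2025-10-04.
Next gap: 26 days. 2025-10-04 + 26 days = 2025-10-30.
Next gap: 31 days. 2025-10-30 + 31 days = 2025-11-30.
Next gap: 36 days. 2025-11-30 + 36 days = 2026-01-05.
Next gap: 41 days. 2026-01-05 + 41 days = 2026-02-15.
Next gap: 46 days. 2026-02-15 + 46 days = 2026-04-02.

2026-04-02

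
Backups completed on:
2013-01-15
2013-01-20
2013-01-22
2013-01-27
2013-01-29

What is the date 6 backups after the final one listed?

Gaps: 5, 2, 5, 2 days — not constant, but cyclic with period 2.
The events fall on every Tuesday and Sunday.
Next Sunday: 2013-02-03.
The following Tuesday is 2013-02-05.
The following Sunday is 2013-02-10.
Next Tuesday: 2013-02-12.
The following Sunday is 2013-02-17.
Next Tuesday: 2013-02-19.

2013-02-19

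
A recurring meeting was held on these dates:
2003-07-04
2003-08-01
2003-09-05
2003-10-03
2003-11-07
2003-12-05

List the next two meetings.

All dates are Fridays, 28, 35, 28, 35, 28 days apart.
Specifically, the 1st Friday of each month.
January 2004 — 1st Friday is 2004-01-02.
1st Friday of February 2004: 2004-02-06.

2004-01-02, 2004-02-06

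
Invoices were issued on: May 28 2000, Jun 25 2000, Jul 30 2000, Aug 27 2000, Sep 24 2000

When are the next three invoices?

Oct 29 2000, Nov 26 2000, Dec 31 2000

Every date is a Sunday; gaps 28, 35, 28, 28 days.
Each is the last Sunday of its month (at least one falls on the 29th or later, ruling out '4th Sunday').
Last Sunday of October 2000: Oct 29 2000.
Last Sunday of November 2000: Nov 26 2000.
Last Sunday of December 2000: Dec 31 2000.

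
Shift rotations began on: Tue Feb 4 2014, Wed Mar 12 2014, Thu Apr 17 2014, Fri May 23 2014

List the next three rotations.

Gaps between consecutive events: 36, 36, 36 days — a constant 36-day interval.
Fri May 23 2014 + 36 days = Sat Jun 28 2014.
Sat Jun 28 2014 + 36 days = Sun Aug 3 2014.
Sun Aug 3 2014 + 36 days = Mon Sep 8 2014.

Sat Jun 28 2014, Sun Aug 3 2014, Mon Sep 8 2014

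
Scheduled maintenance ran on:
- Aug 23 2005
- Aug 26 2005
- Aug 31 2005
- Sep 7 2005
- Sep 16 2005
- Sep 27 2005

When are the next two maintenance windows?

Intervals are 3, 5, 7, 9, 11 days — an arithmetic progression with common difference 2.
Next gap: 13 days. Sep 27 2005 + 13 days = Oct 10 2005.
Next gap: 15 days. Oct 10 2005 + 15 days = Oct 25 2005.

Oct 10 2005, Oct 25 2005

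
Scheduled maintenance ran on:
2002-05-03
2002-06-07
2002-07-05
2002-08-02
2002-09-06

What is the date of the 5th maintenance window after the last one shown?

2003-02-07

These are Fridays at 28- or 35-day spacing (35, 28, 28, 35).
The pattern: 1st Friday of the month.
October 2002 — 1st Friday is 2002-10-04.
1st Friday of November 2002: 2002-11-01.
1st Friday of December 2002: 2002-12-06.
January 2003 — 1st Friday is 2003-01-03.
February 2003 — 1st Friday is 2003-02-07.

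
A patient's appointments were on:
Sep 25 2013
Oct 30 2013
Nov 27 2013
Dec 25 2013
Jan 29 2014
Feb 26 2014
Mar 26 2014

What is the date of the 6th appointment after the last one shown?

Sep 24 2014

All Wednesdays; the gaps (35, 28, 28, 35, 28, 28) vary with month length.
This is the last Wednesday of each month.
April 2014 ends with Wednesday Apr 30 2014.
Last Wednesday of May 2014: May 28 2014.
Last Wednesday of June 2014: Jun 25 2014.
July 2014 ends with Wednesday Jul 30 2014.
Last Wednesday of August 2014: Aug 27 2014.
Last Wednesday of September 2014: Sep 24 2014.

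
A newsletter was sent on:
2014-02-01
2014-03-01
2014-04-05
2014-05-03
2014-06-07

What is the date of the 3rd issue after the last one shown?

Gaps: 28, 35, 28, 35 days — a mix of 28 and 35. Every date is a Saturday.
Each is the 1st Saturday of its month.
July 2014 — 1st Saturday is 2014-07-05.
August 2014 — 1st Saturday is 2014-08-02.
1st Saturday of September 2014: 2014-09-06.

2014-09-06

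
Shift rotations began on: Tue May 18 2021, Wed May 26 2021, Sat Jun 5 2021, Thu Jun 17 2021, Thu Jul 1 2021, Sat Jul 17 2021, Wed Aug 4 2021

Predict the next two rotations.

Intervals are 8, 10, 12, 14, 16, 18 days — an arithmetic progression with common difference 2.
Next gap: 20 days. Wed Aug 4 2021 + 20 days = Tue Aug 24 2021.
Next gap: 22 days. Tue Aug 24 2021 + 22 days = Wed Sep 15 2021.

Tue Aug 24 2021, Wed Sep 15 2021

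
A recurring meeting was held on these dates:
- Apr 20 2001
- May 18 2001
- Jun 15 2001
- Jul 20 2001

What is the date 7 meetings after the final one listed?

Feb 15 2002

These are Fridays at 28- or 35-day spacing (28, 28, 35).
The pattern: 3rd Friday of the month.
3rd Friday of August 2001: Aug 17 2001.
3rd Friday of September 2001: Sep 21 2001.
October 2001 — 3rd Friday is Oct 19 2001.
3rd Friday of November 2001: Nov 16 2001.
3rd Friday of December 2001: Dec 21 2001.
3rd Friday of January 2002: Jan 18 2002.
3rd Friday of February 2002: Feb 15 2002.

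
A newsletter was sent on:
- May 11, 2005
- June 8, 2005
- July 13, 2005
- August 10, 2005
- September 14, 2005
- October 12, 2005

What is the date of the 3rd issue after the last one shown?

January 11, 2006

All dates are Wednesdays, 28, 35, 28, 35, 28 days apart.
Specifically, the 2nd Wednesday of each month.
2nd Wednesday of November 2005: November 9, 2005.
2nd Wednesday of December 2005: December 14, 2005.
2nd Wednesday of January 2006: January 11, 2006.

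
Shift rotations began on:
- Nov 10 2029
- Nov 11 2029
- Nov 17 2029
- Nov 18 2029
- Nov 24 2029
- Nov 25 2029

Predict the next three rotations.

Dec 1 2029, Dec 2 2029, Dec 8 2029

Gaps: 1, 6, 1, 6, 1 days — not constant, but cyclic with period 2.
The events fall on every Saturday and Sunday.
The following Saturday is Dec 1 2029.
The following Sunday is Dec 2 2029.
Next Saturday: Dec 8 2029.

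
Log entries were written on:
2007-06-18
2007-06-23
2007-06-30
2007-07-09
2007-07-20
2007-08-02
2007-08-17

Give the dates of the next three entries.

2007-09-03, 2007-09-22, 2007-10-13

Gaps: 5, 7, 9, 11, 13, 15 days — each gap is 2 larger than the previous one.
Next gap: 17 days. 2007-08-17 + 17 days = 2007-09-03.
Next gap: 19 days. 2007-09-03 + 19 days = 2007-09-22.
Next gap: 21 days. 2007-09-22 + 21 days = 2007-10-13.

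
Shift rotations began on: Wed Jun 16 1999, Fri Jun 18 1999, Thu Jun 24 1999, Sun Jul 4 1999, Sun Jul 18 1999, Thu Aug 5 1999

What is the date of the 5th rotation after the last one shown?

Sun Jan 2 2000

Intervals are 2, 6, 10, 14, 18 days — an arithmetic progression with common difference 4.
Next gap: 22 days. Thu Aug 5 1999 + 22 days = Fri Aug 27 1999.
Next gap: 26 days. Fri Aug 27 1999 + 26 days = Wed Sep 22 1999.
Next gap: 30 days. Wed Sep 22 1999 + 30 days = Fri Oct 22 1999.
Next gap: 34 days. Fri Oct 22 1999 + 34 days = Thu Nov 25 1999.
Next gap: 38 days. Thu Nov 25 1999 + 38 days = Sun Jan 2 2000.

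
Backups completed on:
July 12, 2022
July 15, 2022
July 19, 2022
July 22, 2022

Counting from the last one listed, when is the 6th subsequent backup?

The gap pattern 3, 4, 3 repeats every 2 events.
These are the Tuesdays and Fridays of each week.
The following Tuesday is July 26, 2022.
The following Friday is July 29, 2022.
Next Tuesday: August 2, 2022.
Next Friday: August 5, 2022.
Next Tuesday: August 9, 2022.
The following Friday is August 12, 2022.

August 12, 2022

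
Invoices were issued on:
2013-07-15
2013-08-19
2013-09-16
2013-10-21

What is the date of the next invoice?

2013-11-18

Gaps: 35, 28, 35 days — a mix of 28 and 35. Every date is a Monday.
Each is the 3rd Monday of its month.
November 2013 — 3rd Monday is 2013-11-18.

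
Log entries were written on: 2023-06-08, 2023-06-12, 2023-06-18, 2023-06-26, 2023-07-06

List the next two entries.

The spacing grows by 2 each time: 4, 6, 8, 10 days.
Next gap: 12 days. 2023-07-06 + 12 days = 2023-07-18.
Next gap: 14 days. 2023-07-18 + 14 days = 2023-08-01.

2023-07-18, 2023-08-01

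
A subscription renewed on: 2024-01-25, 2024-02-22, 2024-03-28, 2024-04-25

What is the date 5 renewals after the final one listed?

Gaps: 28, 35, 28 days — a mix of 28 and 35. Every date is a Thursday.
Each is the 4th Thursday of its month.
May 2024 — 4th Thursday is 2024-05-23.
4th Thursday of June 2024: 2024-06-27.
4th Thursday of July 2024: 2024-07-25.
4th Thursday of August 2024: 2024-08-22.
4th Thursday of September 2024: 2024-09-26.

2024-09-26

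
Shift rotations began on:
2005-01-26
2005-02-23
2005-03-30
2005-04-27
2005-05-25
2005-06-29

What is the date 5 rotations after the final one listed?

Every date is a Wednesday; gaps 28, 35, 28, 28, 35 days.
Each is the last Wednesday of its month (at least one falls on the 29th or later, ruling out '4th Wednesday').
Last Wednesday of July 2005: 2005-07-27.
August 2005 ends with Wednesday 2005-08-31.
September 2005 ends with Wednesday 2005-09-28.
Last Wednesday of October 2005: 2005-10-26.
November 2005 ends with Wednesday 2005-11-30.

2005-11-30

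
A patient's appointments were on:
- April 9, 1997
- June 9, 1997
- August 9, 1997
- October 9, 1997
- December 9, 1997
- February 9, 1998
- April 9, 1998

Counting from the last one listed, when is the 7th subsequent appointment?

The day-of-month is always 9 (61, 61, 61, 61, 62, 59 days between events).
So this recurs on the 9th of every 2 months.
Next: June 1998 → June 9, 1998.
Next: August 1998 → August 9, 1998.
Next: October 1998 → October 9, 1998.
Next: December 1998 → December 9, 1998.
Next: February 1999 → February 9, 1999.
Next: April 1999 → April 9, 1999.
June 1999: June 9, 1999.

June 9, 1999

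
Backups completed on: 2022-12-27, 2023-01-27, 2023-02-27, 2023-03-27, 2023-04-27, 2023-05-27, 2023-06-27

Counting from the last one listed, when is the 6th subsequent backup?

2023-12-27

The day-of-month is always 27 (31, 31, 28, 31, 30, 31 days between events).
So this recurs on the 27th of each month.
Next: July 2023 → 2023-07-27.
Next: August 2023 → 2023-08-27.
September 2023: 2023-09-27.
Next: October 2023 → 2023-10-27.
November 2023: 2023-11-27.
Next: December 2023 → 2023-12-27.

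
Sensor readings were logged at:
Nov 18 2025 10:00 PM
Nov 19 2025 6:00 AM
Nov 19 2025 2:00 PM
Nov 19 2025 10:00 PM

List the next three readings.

Nov 20 2025 6:00 AM, Nov 20 2025 2:00 PM, Nov 20 2025 10:00 PM

The interval is a steady 8 hours (8, 8, 8).
Nov 19 2025 10:00 PM + 8 h = Nov 20 2025 6:00 AM.
Nov 20 2025 6:00 AM + 8 h = Nov 20 2025 2:00 PM.
Nov 20 2025 2:00 PM + 8 h = Nov 20 2025 10:00 PM.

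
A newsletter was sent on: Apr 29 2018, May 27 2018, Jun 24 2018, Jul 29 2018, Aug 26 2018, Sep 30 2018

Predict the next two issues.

These are Sundays with 28, 28, 35, 28, 35-day gaps.
Each is the final Sunday of its month — Apr 29 2018 is past the 28th, so '4th Sunday' doesn't fit.
October 2018 ends with Sunday Oct 28 2018.
November 2018 ends with Sunday Nov 25 2018.

Oct 28 2018, Nov 25 2018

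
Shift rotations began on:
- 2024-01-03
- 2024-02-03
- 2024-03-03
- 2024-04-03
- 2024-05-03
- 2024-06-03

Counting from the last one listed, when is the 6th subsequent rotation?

2024-12-03

Gaps: 31, 29, 31, 30, 31 days — not constant. Every event is on the 3rd of the month.
Pattern: the 3rd of each month.
Next: July 2024 → 2024-07-03.
Next: August 2024 → 2024-08-03.
Next: September 2024 → 2024-09-03.
Next: October 2024 → 2024-10-03.
Next: November 2024 → 2024-11-03.
Next: December 2024 → 2024-12-03.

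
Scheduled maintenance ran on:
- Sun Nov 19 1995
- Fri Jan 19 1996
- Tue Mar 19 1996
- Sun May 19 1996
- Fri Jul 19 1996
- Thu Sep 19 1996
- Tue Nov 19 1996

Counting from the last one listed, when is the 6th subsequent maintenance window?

Gaps: 61, 60, 61, 61, 62, 61 days — not constant. Every event is on the 19th of the month.
Pattern: the 19th of every 2 months.
Next: January 1997 → Sun Jan 19 1997.
March 1997: Wed Mar 19 1997.
Next: May 1997 → Mon May 19 1997.
July 1997: Sat Jul 19 1997.
September 1997: Fri Sep 19 1997.
Next: November 1997 → Wed Nov 19 1997.

Wed Nov 19 1997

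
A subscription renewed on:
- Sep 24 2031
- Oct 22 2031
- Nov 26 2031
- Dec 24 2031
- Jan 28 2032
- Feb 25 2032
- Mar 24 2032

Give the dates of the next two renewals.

These are Wednesdays at 28- or 35-day spacing (28, 35, 28, 35, 28, 28).
The pattern: 4th Wednesday of the month.
4th Wednesday of April 2032: Apr 28 2032.
4th Wednesday of May 2032: May 26 2032.

Apr 28 2032, May 26 2032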